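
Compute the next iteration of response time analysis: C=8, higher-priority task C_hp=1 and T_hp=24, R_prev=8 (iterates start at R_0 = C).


R_next = C + ceil(R_prev / T_hp) * C_hp
ceil(8 / 24) = ceil(0.3333) = 1
Interference = 1 * 1 = 1
R_next = 8 + 1 = 9

9


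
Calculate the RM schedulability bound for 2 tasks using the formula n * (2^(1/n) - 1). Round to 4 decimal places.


Compute 2^(1/2) = 1.4142135624
Subtract 1: 1.4142135624 - 1 = 0.4142135624
Multiply by n: 2 * 0.4142135624 = 0.8284271248
Round to 4 dp: 0.8284

0.8284


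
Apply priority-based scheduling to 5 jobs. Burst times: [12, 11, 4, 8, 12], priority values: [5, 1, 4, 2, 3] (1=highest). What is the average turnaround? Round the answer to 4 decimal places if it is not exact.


Sort by priority (ascending = highest first):
Order: [(1, 11), (2, 8), (3, 12), (4, 4), (5, 12)]
Completion times:
  Priority 1, burst=11, C=11
  Priority 2, burst=8, C=19
  Priority 3, burst=12, C=31
  Priority 4, burst=4, C=35
  Priority 5, burst=12, C=47
Average turnaround = 143/5 = 28.6

28.6


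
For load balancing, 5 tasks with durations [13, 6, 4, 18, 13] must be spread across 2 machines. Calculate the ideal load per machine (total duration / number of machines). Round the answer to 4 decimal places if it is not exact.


Total processing time = 13 + 6 + 4 + 18 + 13 = 54
Number of machines = 2
Ideal balanced load = 54 / 2 = 27.0

27.0


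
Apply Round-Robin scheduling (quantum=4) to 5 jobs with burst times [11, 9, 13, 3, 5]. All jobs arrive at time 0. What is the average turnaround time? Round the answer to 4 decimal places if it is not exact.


Time quantum = 4
Execution trace:
  J1 runs 4 units, time = 4
  J2 runs 4 units, time = 8
  J3 runs 4 units, time = 12
  J4 runs 3 units, time = 15
  J5 runs 4 units, time = 19
  J1 runs 4 units, time = 23
  J2 runs 4 units, time = 27
  J3 runs 4 units, time = 31
  J5 runs 1 units, time = 32
  J1 runs 3 units, time = 35
  J2 runs 1 units, time = 36
  J3 runs 4 units, time = 40
  J3 runs 1 units, time = 41
Finish times: [35, 36, 41, 15, 32]
Average turnaround = 159/5 = 31.8

31.8


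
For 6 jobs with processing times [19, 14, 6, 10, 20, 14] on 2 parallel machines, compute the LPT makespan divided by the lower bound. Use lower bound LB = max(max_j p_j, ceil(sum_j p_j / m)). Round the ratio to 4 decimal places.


LPT order: [20, 19, 14, 14, 10, 6]
Machine loads after assignment: [40, 43]
LPT makespan = 43
Lower bound = max(max_job, ceil(total/2)) = max(20, 42) = 42
Ratio = 43 / 42 = 1.0238

1.0238


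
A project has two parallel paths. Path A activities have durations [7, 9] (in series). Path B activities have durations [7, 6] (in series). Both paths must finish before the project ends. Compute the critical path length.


Path A total = 7 + 9 = 16
Path B total = 7 + 6 = 13
Critical path = longest path = max(16, 13) = 16

16


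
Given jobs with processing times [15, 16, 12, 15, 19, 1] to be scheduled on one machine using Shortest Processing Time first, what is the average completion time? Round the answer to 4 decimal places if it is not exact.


Sort jobs by processing time (SPT order): [1, 12, 15, 15, 16, 19]
Compute completion times sequentially:
  Job 1: processing = 1, completes at 1
  Job 2: processing = 12, completes at 13
  Job 3: processing = 15, completes at 28
  Job 4: processing = 15, completes at 43
  Job 5: processing = 16, completes at 59
  Job 6: processing = 19, completes at 78
Sum of completion times = 222
Average completion time = 222/6 = 37.0

37.0


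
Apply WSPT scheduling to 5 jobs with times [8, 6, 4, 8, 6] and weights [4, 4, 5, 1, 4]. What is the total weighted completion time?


Compute p/w ratios and sort ascending (WSPT): [(4, 5), (6, 4), (6, 4), (8, 4), (8, 1)]
Compute weighted completion times:
  Job (p=4,w=5): C=4, w*C=5*4=20
  Job (p=6,w=4): C=10, w*C=4*10=40
  Job (p=6,w=4): C=16, w*C=4*16=64
  Job (p=8,w=4): C=24, w*C=4*24=96
  Job (p=8,w=1): C=32, w*C=1*32=32
Total weighted completion time = 252

252


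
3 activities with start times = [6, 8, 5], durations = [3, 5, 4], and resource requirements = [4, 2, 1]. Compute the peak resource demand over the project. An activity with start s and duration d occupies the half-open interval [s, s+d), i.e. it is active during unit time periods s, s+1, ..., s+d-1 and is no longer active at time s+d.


Each activity i is active on [start_i, start_i + duration_i).
Compute total resource usage per time slot:
  t=0: active resources = [], total = 0
  t=1: active resources = [], total = 0
  t=2: active resources = [], total = 0
  t=3: active resources = [], total = 0
  t=4: active resources = [], total = 0
  t=5: active resources = [1], total = 1
  t=6: active resources = [4, 1], total = 5
  t=7: active resources = [4, 1], total = 5
  t=8: active resources = [4, 2, 1], total = 7
  t=9: active resources = [2], total = 2
  t=10: active resources = [2], total = 2
  t=11: active resources = [2], total = 2
  t=12: active resources = [2], total = 2
Peak resource demand = 7

7


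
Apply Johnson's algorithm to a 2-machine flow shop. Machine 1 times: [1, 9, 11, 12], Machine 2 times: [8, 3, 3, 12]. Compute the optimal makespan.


Apply Johnson's rule:
  Group 1 (a <= b): [(1, 1, 8), (4, 12, 12)]
  Group 2 (a > b): [(2, 9, 3), (3, 11, 3)]
Optimal job order: [1, 4, 2, 3]
Schedule:
  Job 1: M1 done at 1, M2 done at 9
  Job 4: M1 done at 13, M2 done at 25
  Job 2: M1 done at 22, M2 done at 28
  Job 3: M1 done at 33, M2 done at 36
Makespan = 36

36


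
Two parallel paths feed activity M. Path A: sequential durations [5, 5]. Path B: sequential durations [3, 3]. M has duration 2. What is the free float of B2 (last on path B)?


ES(B2) = sum of predecessors on chain B = 3
EF(B2) = ES + duration = 3 + 3 = 6
Successor of B2 is M. ES(M) = max(sum(A), sum(B)) = max(10, 6) = 10
Free float = ES(successor) - EF(current) = 10 - 6 = 4

4


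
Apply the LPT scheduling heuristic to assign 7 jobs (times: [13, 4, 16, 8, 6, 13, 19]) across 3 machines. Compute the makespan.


Sort jobs in decreasing order (LPT): [19, 16, 13, 13, 8, 6, 4]
Assign each job to the least loaded machine:
  Machine 1: jobs [19, 6], load = 25
  Machine 2: jobs [16, 8, 4], load = 28
  Machine 3: jobs [13, 13], load = 26
Makespan = max load = 28

28


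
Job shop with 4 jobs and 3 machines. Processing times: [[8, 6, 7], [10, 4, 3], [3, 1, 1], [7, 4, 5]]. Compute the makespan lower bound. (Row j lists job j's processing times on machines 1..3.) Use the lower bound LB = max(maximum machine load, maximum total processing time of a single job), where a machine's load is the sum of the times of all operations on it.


Machine loads:
  Machine 1: 8 + 10 + 3 + 7 = 28
  Machine 2: 6 + 4 + 1 + 4 = 15
  Machine 3: 7 + 3 + 1 + 5 = 16
Max machine load = 28
Job totals:
  Job 1: 21
  Job 2: 17
  Job 3: 5
  Job 4: 16
Max job total = 21
Lower bound = max(28, 21) = 28

28


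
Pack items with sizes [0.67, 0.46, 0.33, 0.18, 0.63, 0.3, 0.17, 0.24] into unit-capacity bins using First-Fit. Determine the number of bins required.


Place items sequentially using First-Fit:
  Item 0.67 -> new Bin 1
  Item 0.46 -> new Bin 2
  Item 0.33 -> Bin 1 (now 1.0)
  Item 0.18 -> Bin 2 (now 0.64)
  Item 0.63 -> new Bin 3
  Item 0.3 -> Bin 2 (now 0.94)
  Item 0.17 -> Bin 3 (now 0.8)
  Item 0.24 -> new Bin 4
Total bins used = 4

4


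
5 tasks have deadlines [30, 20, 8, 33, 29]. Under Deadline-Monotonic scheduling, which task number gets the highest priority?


Sort tasks by relative deadline (ascending):
  Task 3: deadline = 8
  Task 2: deadline = 20
  Task 5: deadline = 29
  Task 1: deadline = 30
  Task 4: deadline = 33
Priority order (highest first): [3, 2, 5, 1, 4]
Highest priority task = 3

3


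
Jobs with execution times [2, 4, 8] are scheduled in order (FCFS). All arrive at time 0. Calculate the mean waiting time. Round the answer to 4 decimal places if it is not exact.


FCFS order (as given): [2, 4, 8]
Waiting times:
  Job 1: wait = 0
  Job 2: wait = 2
  Job 3: wait = 6
Sum of waiting times = 8
Average waiting time = 8/3 = 2.6667

2.6667


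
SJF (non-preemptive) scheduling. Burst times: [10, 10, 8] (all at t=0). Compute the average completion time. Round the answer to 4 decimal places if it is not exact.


SJF order (ascending): [8, 10, 10]
Completion times:
  Job 1: burst=8, C=8
  Job 2: burst=10, C=18
  Job 3: burst=10, C=28
Average completion = 54/3 = 18.0

18.0


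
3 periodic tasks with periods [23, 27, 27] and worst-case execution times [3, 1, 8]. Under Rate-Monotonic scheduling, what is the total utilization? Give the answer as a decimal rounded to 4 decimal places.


Compute individual utilizations (exact fractions):
  Task 1: C/T = 3/23 (approx. 0.1304)
  Task 2: C/T = 1/27 (approx. 0.037)
  Task 3: C/T = 8/27 (approx. 0.2963)
Total utilization U = 3/23 + 1/27 + 8/27 = 32/69
Rounded to 4 decimal places: U = 0.4638
RM (Liu & Layland) bound for 3 tasks = 0.779763; compare with U = 32/69 (approx. 0.463768)
U <= bound, so schedulable by RM sufficient condition.

0.4638


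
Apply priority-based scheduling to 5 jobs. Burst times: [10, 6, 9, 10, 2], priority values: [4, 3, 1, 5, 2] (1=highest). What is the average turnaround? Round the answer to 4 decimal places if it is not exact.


Sort by priority (ascending = highest first):
Order: [(1, 9), (2, 2), (3, 6), (4, 10), (5, 10)]
Completion times:
  Priority 1, burst=9, C=9
  Priority 2, burst=2, C=11
  Priority 3, burst=6, C=17
  Priority 4, burst=10, C=27
  Priority 5, burst=10, C=37
Average turnaround = 101/5 = 20.2

20.2


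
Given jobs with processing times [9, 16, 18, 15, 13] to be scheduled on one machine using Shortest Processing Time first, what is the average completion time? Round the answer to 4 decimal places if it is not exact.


Sort jobs by processing time (SPT order): [9, 13, 15, 16, 18]
Compute completion times sequentially:
  Job 1: processing = 9, completes at 9
  Job 2: processing = 13, completes at 22
  Job 3: processing = 15, completes at 37
  Job 4: processing = 16, completes at 53
  Job 5: processing = 18, completes at 71
Sum of completion times = 192
Average completion time = 192/5 = 38.4

38.4


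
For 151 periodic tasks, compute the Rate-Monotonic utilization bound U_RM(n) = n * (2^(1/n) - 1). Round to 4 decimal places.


Compute 2^(1/151) = 1.0046009306
Subtract 1: 1.0046009306 - 1 = 0.0046009306
Multiply by n: 151 * 0.0046009306 = 0.6947405206
Round to 4 dp: 0.6947

0.6947


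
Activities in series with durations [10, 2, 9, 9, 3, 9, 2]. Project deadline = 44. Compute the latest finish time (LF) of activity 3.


LF(activity 3) = deadline - sum of successor durations
Successors: activities 4 through 7 with durations [9, 3, 9, 2]
Sum of successor durations = 23
LF = 44 - 23 = 21

21


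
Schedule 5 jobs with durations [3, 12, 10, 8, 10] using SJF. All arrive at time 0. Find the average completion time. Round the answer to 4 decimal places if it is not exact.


SJF order (ascending): [3, 8, 10, 10, 12]
Completion times:
  Job 1: burst=3, C=3
  Job 2: burst=8, C=11
  Job 3: burst=10, C=21
  Job 4: burst=10, C=31
  Job 5: burst=12, C=43
Average completion = 109/5 = 21.8

21.8


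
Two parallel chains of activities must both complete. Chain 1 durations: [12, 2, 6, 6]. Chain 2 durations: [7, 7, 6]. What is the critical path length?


Path A total = 12 + 2 + 6 + 6 = 26
Path B total = 7 + 7 + 6 = 20
Critical path = longest path = max(26, 20) = 26

26


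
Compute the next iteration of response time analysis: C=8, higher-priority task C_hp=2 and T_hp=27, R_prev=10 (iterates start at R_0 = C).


R_next = C + ceil(R_prev / T_hp) * C_hp
ceil(10 / 27) = ceil(0.3704) = 1
Interference = 1 * 2 = 2
R_next = 8 + 2 = 10
R_next = R_prev, so the iteration has converged (response time = 10).

10


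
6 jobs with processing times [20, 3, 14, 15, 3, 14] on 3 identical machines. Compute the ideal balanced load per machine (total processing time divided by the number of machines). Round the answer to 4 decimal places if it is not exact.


Total processing time = 20 + 3 + 14 + 15 + 3 + 14 = 69
Number of machines = 3
Ideal balanced load = 69 / 3 = 23.0

23.0


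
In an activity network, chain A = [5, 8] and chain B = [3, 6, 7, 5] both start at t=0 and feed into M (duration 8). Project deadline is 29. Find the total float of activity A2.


Forward pass: ES(A2) = sum of predecessors on chain A = 5
EF = ES + duration = 5 + 8 = 13
Backward pass: LF(M) = deadline = 29; LS(M) = 29 - 8 = 21
LF(A2) = LS(M) - sum(successors on chain A) = 21 - 0 = 21
LS = LF - duration = 21 - 8 = 13
Total float = LS - ES = 13 - 5 = 8

8


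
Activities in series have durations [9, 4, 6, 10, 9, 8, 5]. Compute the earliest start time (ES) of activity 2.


Activity 2 starts after activities 1 through 1 complete.
Predecessor durations: [9]
ES = 9 = 9

9


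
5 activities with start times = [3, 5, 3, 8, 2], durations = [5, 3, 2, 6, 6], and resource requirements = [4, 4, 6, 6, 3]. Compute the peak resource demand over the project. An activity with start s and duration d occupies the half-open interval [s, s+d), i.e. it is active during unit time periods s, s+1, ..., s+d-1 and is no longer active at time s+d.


Each activity i is active on [start_i, start_i + duration_i).
Compute total resource usage per time slot:
  t=0: active resources = [], total = 0
  t=1: active resources = [], total = 0
  t=2: active resources = [3], total = 3
  t=3: active resources = [4, 6, 3], total = 13
  t=4: active resources = [4, 6, 3], total = 13
  t=5: active resources = [4, 4, 3], total = 11
  t=6: active resources = [4, 4, 3], total = 11
  t=7: active resources = [4, 4, 3], total = 11
  t=8: active resources = [6], total = 6
  t=9: active resources = [6], total = 6
  t=10: active resources = [6], total = 6
  t=11: active resources = [6], total = 6
  t=12: active resources = [6], total = 6
  t=13: active resources = [6], total = 6
Peak resource demand = 13

13


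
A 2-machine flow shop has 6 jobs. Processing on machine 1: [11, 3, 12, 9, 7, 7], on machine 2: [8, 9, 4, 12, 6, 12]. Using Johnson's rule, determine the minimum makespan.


Apply Johnson's rule:
  Group 1 (a <= b): [(2, 3, 9), (6, 7, 12), (4, 9, 12)]
  Group 2 (a > b): [(1, 11, 8), (5, 7, 6), (3, 12, 4)]
Optimal job order: [2, 6, 4, 1, 5, 3]
Schedule:
  Job 2: M1 done at 3, M2 done at 12
  Job 6: M1 done at 10, M2 done at 24
  Job 4: M1 done at 19, M2 done at 36
  Job 1: M1 done at 30, M2 done at 44
  Job 5: M1 done at 37, M2 done at 50
  Job 3: M1 done at 49, M2 done at 54
Makespan = 54

54


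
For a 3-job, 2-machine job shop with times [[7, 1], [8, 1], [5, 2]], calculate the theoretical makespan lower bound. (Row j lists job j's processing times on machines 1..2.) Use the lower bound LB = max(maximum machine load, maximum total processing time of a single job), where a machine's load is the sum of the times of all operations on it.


Machine loads:
  Machine 1: 7 + 8 + 5 = 20
  Machine 2: 1 + 1 + 2 = 4
Max machine load = 20
Job totals:
  Job 1: 8
  Job 2: 9
  Job 3: 7
Max job total = 9
Lower bound = max(20, 9) = 20

20


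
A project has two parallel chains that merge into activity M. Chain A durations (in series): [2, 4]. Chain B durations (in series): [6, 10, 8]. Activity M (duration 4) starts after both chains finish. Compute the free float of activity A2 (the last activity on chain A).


ES(A2) = sum of predecessors on chain A = 2
EF(A2) = ES + duration = 2 + 4 = 6
Successor of A2 is M. ES(M) = max(sum(A), sum(B)) = max(6, 24) = 24
Free float = ES(successor) - EF(current) = 24 - 6 = 18

18


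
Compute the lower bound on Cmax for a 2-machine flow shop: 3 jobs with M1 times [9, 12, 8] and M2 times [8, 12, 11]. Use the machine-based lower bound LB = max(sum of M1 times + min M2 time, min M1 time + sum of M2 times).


LB1 = sum(M1 times) + min(M2 times) = 29 + 8 = 37
LB2 = min(M1 times) + sum(M2 times) = 8 + 31 = 39
Lower bound = max(LB1, LB2) = max(37, 39) = 39

39


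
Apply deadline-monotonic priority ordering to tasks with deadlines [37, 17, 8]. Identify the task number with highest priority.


Sort tasks by relative deadline (ascending):
  Task 3: deadline = 8
  Task 2: deadline = 17
  Task 1: deadline = 37
Priority order (highest first): [3, 2, 1]
Highest priority task = 3

3


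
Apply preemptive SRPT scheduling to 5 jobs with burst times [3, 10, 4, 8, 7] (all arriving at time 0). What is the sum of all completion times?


Since all jobs arrive at t=0, SRPT equals SPT ordering.
SPT order: [3, 4, 7, 8, 10]
Completion times:
  Job 1: p=3, C=3
  Job 2: p=4, C=7
  Job 3: p=7, C=14
  Job 4: p=8, C=22
  Job 5: p=10, C=32
Total completion time = 3 + 7 + 14 + 22 + 32 = 78

78


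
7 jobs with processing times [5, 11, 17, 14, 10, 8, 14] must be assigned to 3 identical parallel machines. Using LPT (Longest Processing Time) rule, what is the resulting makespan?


Sort jobs in decreasing order (LPT): [17, 14, 14, 11, 10, 8, 5]
Assign each job to the least loaded machine:
  Machine 1: jobs [17, 8], load = 25
  Machine 2: jobs [14, 11], load = 25
  Machine 3: jobs [14, 10, 5], load = 29
Makespan = max load = 29

29


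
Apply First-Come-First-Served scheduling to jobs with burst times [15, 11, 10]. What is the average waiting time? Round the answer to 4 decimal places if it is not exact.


FCFS order (as given): [15, 11, 10]
Waiting times:
  Job 1: wait = 0
  Job 2: wait = 15
  Job 3: wait = 26
Sum of waiting times = 41
Average waiting time = 41/3 = 13.6667

13.6667


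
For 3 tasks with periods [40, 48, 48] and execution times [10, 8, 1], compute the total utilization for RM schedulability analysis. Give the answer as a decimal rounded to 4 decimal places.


Compute individual utilizations (exact fractions):
  Task 1: C/T = 10/40 = 1/4 (approx. 0.25)
  Task 2: C/T = 8/48 = 1/6 (approx. 0.1667)
  Task 3: C/T = 1/48 (approx. 0.0208)
Total utilization U = 1/4 + 1/6 + 1/48 = 7/16
Rounded to 4 decimal places: U = 0.4375
RM (Liu & Layland) bound for 3 tasks = 0.779763; compare with U = 7/16 (approx. 0.437500)
U <= bound, so schedulable by RM sufficient condition.

0.4375


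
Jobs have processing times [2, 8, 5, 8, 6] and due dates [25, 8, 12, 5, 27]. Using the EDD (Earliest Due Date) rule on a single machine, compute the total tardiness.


Sort by due date (EDD order): [(8, 5), (8, 8), (5, 12), (2, 25), (6, 27)]
Compute completion times and tardiness:
  Job 1: p=8, d=5, C=8, tardiness=max(0,8-5)=3
  Job 2: p=8, d=8, C=16, tardiness=max(0,16-8)=8
  Job 3: p=5, d=12, C=21, tardiness=max(0,21-12)=9
  Job 4: p=2, d=25, C=23, tardiness=max(0,23-25)=0
  Job 5: p=6, d=27, C=29, tardiness=max(0,29-27)=2
Total tardiness = 22

22


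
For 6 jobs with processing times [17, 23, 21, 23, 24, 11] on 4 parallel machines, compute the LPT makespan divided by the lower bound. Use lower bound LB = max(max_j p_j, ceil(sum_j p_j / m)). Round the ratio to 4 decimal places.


LPT order: [24, 23, 23, 21, 17, 11]
Machine loads after assignment: [24, 34, 23, 38]
LPT makespan = 38
Lower bound = max(max_job, ceil(total/4)) = max(24, 30) = 30
Ratio = 38 / 30 = 1.2667

1.2667


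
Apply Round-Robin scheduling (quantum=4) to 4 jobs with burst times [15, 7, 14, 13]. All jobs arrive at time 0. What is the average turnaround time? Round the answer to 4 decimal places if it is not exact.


Time quantum = 4
Execution trace:
  J1 runs 4 units, time = 4
  J2 runs 4 units, time = 8
  J3 runs 4 units, time = 12
  J4 runs 4 units, time = 16
  J1 runs 4 units, time = 20
  J2 runs 3 units, time = 23
  J3 runs 4 units, time = 27
  J4 runs 4 units, time = 31
  J1 runs 4 units, time = 35
  J3 runs 4 units, time = 39
  J4 runs 4 units, time = 43
  J1 runs 3 units, time = 46
  J3 runs 2 units, time = 48
  J4 runs 1 units, time = 49
Finish times: [46, 23, 48, 49]
Average turnaround = 166/4 = 41.5

41.5


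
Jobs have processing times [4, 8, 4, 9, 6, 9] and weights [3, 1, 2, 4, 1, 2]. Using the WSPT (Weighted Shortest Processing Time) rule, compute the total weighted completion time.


Compute p/w ratios and sort ascending (WSPT): [(4, 3), (4, 2), (9, 4), (9, 2), (6, 1), (8, 1)]
Compute weighted completion times:
  Job (p=4,w=3): C=4, w*C=3*4=12
  Job (p=4,w=2): C=8, w*C=2*8=16
  Job (p=9,w=4): C=17, w*C=4*17=68
  Job (p=9,w=2): C=26, w*C=2*26=52
  Job (p=6,w=1): C=32, w*C=1*32=32
  Job (p=8,w=1): C=40, w*C=1*40=40
Total weighted completion time = 220

220


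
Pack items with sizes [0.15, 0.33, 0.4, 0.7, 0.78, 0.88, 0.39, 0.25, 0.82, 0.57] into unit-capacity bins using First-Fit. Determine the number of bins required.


Place items sequentially using First-Fit:
  Item 0.15 -> new Bin 1
  Item 0.33 -> Bin 1 (now 0.48)
  Item 0.4 -> Bin 1 (now 0.88)
  Item 0.7 -> new Bin 2
  Item 0.78 -> new Bin 3
  Item 0.88 -> new Bin 4
  Item 0.39 -> new Bin 5
  Item 0.25 -> Bin 2 (now 0.95)
  Item 0.82 -> new Bin 6
  Item 0.57 -> Bin 5 (now 0.96)
Total bins used = 6

6


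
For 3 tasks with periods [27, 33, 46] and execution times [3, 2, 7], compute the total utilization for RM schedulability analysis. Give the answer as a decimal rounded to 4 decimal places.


Compute individual utilizations (exact fractions):
  Task 1: C/T = 3/27 = 1/9 (approx. 0.1111)
  Task 2: C/T = 2/33 (approx. 0.0606)
  Task 3: C/T = 7/46 (approx. 0.1522)
Total utilization U = 1/9 + 2/33 + 7/46 = 1475/4554
Rounded to 4 decimal places: U = 0.3239
RM (Liu & Layland) bound for 3 tasks = 0.779763; compare with U = 1475/4554 (approx. 0.323891)
U <= bound, so schedulable by RM sufficient condition.

0.3239


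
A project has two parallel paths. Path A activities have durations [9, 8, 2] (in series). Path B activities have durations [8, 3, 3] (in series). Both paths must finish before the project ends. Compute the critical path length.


Path A total = 9 + 8 + 2 = 19
Path B total = 8 + 3 + 3 = 14
Critical path = longest path = max(19, 14) = 19

19


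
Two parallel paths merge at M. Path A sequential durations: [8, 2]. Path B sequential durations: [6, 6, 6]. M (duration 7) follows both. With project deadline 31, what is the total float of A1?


Forward pass: ES(A1) = sum of predecessors on chain A = 0
EF = ES + duration = 0 + 8 = 8
Backward pass: LF(M) = deadline = 31; LS(M) = 31 - 7 = 24
LF(A1) = LS(M) - sum(successors on chain A) = 24 - 2 = 22
LS = LF - duration = 22 - 8 = 14
Total float = LS - ES = 14 - 0 = 14

14


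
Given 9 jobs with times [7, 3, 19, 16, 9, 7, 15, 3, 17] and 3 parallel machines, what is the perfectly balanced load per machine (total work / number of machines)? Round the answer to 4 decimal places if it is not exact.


Total processing time = 7 + 3 + 19 + 16 + 9 + 7 + 15 + 3 + 17 = 96
Number of machines = 3
Ideal balanced load = 96 / 3 = 32.0

32.0


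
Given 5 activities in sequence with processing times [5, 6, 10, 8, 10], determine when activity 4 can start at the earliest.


Activity 4 starts after activities 1 through 3 complete.
Predecessor durations: [5, 6, 10]
ES = 5 + 6 + 10 = 21

21


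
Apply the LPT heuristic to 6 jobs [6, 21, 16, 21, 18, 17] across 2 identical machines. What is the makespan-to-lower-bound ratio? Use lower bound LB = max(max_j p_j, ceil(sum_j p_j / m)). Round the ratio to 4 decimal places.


LPT order: [21, 21, 18, 17, 16, 6]
Machine loads after assignment: [45, 54]
LPT makespan = 54
Lower bound = max(max_job, ceil(total/2)) = max(21, 50) = 50
Ratio = 54 / 50 = 1.08

1.08


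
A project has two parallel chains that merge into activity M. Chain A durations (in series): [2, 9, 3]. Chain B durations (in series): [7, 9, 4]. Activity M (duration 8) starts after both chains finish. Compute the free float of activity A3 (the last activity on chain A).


ES(A3) = sum of predecessors on chain A = 11
EF(A3) = ES + duration = 11 + 3 = 14
Successor of A3 is M. ES(M) = max(sum(A), sum(B)) = max(14, 20) = 20
Free float = ES(successor) - EF(current) = 20 - 14 = 6

6


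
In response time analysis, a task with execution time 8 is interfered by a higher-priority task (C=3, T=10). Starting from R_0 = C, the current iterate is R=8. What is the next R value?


R_next = C + ceil(R_prev / T_hp) * C_hp
ceil(8 / 10) = ceil(0.8) = 1
Interference = 1 * 3 = 3
R_next = 8 + 3 = 11

11


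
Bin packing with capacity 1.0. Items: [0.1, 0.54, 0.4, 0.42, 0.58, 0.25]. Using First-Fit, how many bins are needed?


Place items sequentially using First-Fit:
  Item 0.1 -> new Bin 1
  Item 0.54 -> Bin 1 (now 0.64)
  Item 0.4 -> new Bin 2
  Item 0.42 -> Bin 2 (now 0.82)
  Item 0.58 -> new Bin 3
  Item 0.25 -> Bin 1 (now 0.89)
Total bins used = 3

3


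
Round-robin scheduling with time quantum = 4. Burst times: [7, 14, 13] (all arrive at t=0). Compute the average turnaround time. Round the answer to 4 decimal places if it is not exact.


Time quantum = 4
Execution trace:
  J1 runs 4 units, time = 4
  J2 runs 4 units, time = 8
  J3 runs 4 units, time = 12
  J1 runs 3 units, time = 15
  J2 runs 4 units, time = 19
  J3 runs 4 units, time = 23
  J2 runs 4 units, time = 27
  J3 runs 4 units, time = 31
  J2 runs 2 units, time = 33
  J3 runs 1 units, time = 34
Finish times: [15, 33, 34]
Average turnaround = 82/3 = 27.3333

27.3333


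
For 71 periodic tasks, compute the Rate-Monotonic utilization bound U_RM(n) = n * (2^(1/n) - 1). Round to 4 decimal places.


Compute 2^(1/71) = 1.0098104463
Subtract 1: 1.0098104463 - 1 = 0.0098104463
Multiply by n: 71 * 0.0098104463 = 0.6965416873
Round to 4 dp: 0.6965

0.6965


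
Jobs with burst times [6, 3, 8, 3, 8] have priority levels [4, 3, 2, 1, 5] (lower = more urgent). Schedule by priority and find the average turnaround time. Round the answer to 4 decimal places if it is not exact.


Sort by priority (ascending = highest first):
Order: [(1, 3), (2, 8), (3, 3), (4, 6), (5, 8)]
Completion times:
  Priority 1, burst=3, C=3
  Priority 2, burst=8, C=11
  Priority 3, burst=3, C=14
  Priority 4, burst=6, C=20
  Priority 5, burst=8, C=28
Average turnaround = 76/5 = 15.2

15.2


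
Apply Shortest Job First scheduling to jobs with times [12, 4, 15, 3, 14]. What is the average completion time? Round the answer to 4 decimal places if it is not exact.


SJF order (ascending): [3, 4, 12, 14, 15]
Completion times:
  Job 1: burst=3, C=3
  Job 2: burst=4, C=7
  Job 3: burst=12, C=19
  Job 4: burst=14, C=33
  Job 5: burst=15, C=48
Average completion = 110/5 = 22.0

22.0


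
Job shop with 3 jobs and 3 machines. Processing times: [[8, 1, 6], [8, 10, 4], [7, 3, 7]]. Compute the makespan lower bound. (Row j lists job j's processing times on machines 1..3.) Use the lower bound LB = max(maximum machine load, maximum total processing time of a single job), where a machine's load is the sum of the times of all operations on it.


Machine loads:
  Machine 1: 8 + 8 + 7 = 23
  Machine 2: 1 + 10 + 3 = 14
  Machine 3: 6 + 4 + 7 = 17
Max machine load = 23
Job totals:
  Job 1: 15
  Job 2: 22
  Job 3: 17
Max job total = 22
Lower bound = max(23, 22) = 23

23


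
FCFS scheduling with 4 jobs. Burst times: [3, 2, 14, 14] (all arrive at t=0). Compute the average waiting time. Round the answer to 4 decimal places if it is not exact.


FCFS order (as given): [3, 2, 14, 14]
Waiting times:
  Job 1: wait = 0
  Job 2: wait = 3
  Job 3: wait = 5
  Job 4: wait = 19
Sum of waiting times = 27
Average waiting time = 27/4 = 6.75

6.75


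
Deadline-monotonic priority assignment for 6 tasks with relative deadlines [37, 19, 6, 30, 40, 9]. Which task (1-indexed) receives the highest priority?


Sort tasks by relative deadline (ascending):
  Task 3: deadline = 6
  Task 6: deadline = 9
  Task 2: deadline = 19
  Task 4: deadline = 30
  Task 1: deadline = 37
  Task 5: deadline = 40
Priority order (highest first): [3, 6, 2, 4, 1, 5]
Highest priority task = 3

3


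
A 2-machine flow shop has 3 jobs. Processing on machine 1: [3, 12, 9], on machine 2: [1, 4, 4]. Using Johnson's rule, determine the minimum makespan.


Apply Johnson's rule:
  Group 1 (a <= b): []
  Group 2 (a > b): [(2, 12, 4), (3, 9, 4), (1, 3, 1)]
Optimal job order: [2, 3, 1]
Schedule:
  Job 2: M1 done at 12, M2 done at 16
  Job 3: M1 done at 21, M2 done at 25
  Job 1: M1 done at 24, M2 done at 26
Makespan = 26

26


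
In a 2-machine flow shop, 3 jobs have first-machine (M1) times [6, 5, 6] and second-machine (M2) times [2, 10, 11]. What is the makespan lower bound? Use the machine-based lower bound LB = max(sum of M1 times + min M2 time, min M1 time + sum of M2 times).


LB1 = sum(M1 times) + min(M2 times) = 17 + 2 = 19
LB2 = min(M1 times) + sum(M2 times) = 5 + 23 = 28
Lower bound = max(LB1, LB2) = max(19, 28) = 28

28


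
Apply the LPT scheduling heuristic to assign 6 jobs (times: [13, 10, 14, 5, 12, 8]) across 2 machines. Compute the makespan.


Sort jobs in decreasing order (LPT): [14, 13, 12, 10, 8, 5]
Assign each job to the least loaded machine:
  Machine 1: jobs [14, 10, 8], load = 32
  Machine 2: jobs [13, 12, 5], load = 30
Makespan = max load = 32

32


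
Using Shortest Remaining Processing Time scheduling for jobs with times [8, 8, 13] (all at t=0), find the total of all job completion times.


Since all jobs arrive at t=0, SRPT equals SPT ordering.
SPT order: [8, 8, 13]
Completion times:
  Job 1: p=8, C=8
  Job 2: p=8, C=16
  Job 3: p=13, C=29
Total completion time = 8 + 16 + 29 = 53

53


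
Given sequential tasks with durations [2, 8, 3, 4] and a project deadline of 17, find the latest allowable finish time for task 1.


LF(activity 1) = deadline - sum of successor durations
Successors: activities 2 through 4 with durations [8, 3, 4]
Sum of successor durations = 15
LF = 17 - 15 = 2

2


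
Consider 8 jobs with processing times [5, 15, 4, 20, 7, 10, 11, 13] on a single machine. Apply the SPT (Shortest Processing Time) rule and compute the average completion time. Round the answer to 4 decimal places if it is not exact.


Sort jobs by processing time (SPT order): [4, 5, 7, 10, 11, 13, 15, 20]
Compute completion times sequentially:
  Job 1: processing = 4, completes at 4
  Job 2: processing = 5, completes at 9
  Job 3: processing = 7, completes at 16
  Job 4: processing = 10, completes at 26
  Job 5: processing = 11, completes at 37
  Job 6: processing = 13, completes at 50
  Job 7: processing = 15, completes at 65
  Job 8: processing = 20, completes at 85
Sum of completion times = 292
Average completion time = 292/8 = 36.5

36.5


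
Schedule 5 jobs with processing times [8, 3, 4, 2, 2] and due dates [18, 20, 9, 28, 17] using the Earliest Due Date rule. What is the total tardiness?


Sort by due date (EDD order): [(4, 9), (2, 17), (8, 18), (3, 20), (2, 28)]
Compute completion times and tardiness:
  Job 1: p=4, d=9, C=4, tardiness=max(0,4-9)=0
  Job 2: p=2, d=17, C=6, tardiness=max(0,6-17)=0
  Job 3: p=8, d=18, C=14, tardiness=max(0,14-18)=0
  Job 4: p=3, d=20, C=17, tardiness=max(0,17-20)=0
  Job 5: p=2, d=28, C=19, tardiness=max(0,19-28)=0
Total tardiness = 0

0


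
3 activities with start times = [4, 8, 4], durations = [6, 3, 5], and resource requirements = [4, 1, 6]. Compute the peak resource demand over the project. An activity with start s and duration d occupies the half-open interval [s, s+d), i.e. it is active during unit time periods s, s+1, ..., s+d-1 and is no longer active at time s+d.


Each activity i is active on [start_i, start_i + duration_i).
Compute total resource usage per time slot:
  t=0: active resources = [], total = 0
  t=1: active resources = [], total = 0
  t=2: active resources = [], total = 0
  t=3: active resources = [], total = 0
  t=4: active resources = [4, 6], total = 10
  t=5: active resources = [4, 6], total = 10
  t=6: active resources = [4, 6], total = 10
  t=7: active resources = [4, 6], total = 10
  t=8: active resources = [4, 1, 6], total = 11
  t=9: active resources = [4, 1], total = 5
  t=10: active resources = [1], total = 1
Peak resource demand = 11

11


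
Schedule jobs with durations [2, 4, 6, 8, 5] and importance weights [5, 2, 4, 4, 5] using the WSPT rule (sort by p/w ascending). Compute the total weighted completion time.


Compute p/w ratios and sort ascending (WSPT): [(2, 5), (5, 5), (6, 4), (4, 2), (8, 4)]
Compute weighted completion times:
  Job (p=2,w=5): C=2, w*C=5*2=10
  Job (p=5,w=5): C=7, w*C=5*7=35
  Job (p=6,w=4): C=13, w*C=4*13=52
  Job (p=4,w=2): C=17, w*C=2*17=34
  Job (p=8,w=4): C=25, w*C=4*25=100
Total weighted completion time = 231

231


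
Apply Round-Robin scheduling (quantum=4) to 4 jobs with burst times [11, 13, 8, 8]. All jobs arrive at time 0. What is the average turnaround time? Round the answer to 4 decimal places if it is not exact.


Time quantum = 4
Execution trace:
  J1 runs 4 units, time = 4
  J2 runs 4 units, time = 8
  J3 runs 4 units, time = 12
  J4 runs 4 units, time = 16
  J1 runs 4 units, time = 20
  J2 runs 4 units, time = 24
  J3 runs 4 units, time = 28
  J4 runs 4 units, time = 32
  J1 runs 3 units, time = 35
  J2 runs 4 units, time = 39
  J2 runs 1 units, time = 40
Finish times: [35, 40, 28, 32]
Average turnaround = 135/4 = 33.75

33.75


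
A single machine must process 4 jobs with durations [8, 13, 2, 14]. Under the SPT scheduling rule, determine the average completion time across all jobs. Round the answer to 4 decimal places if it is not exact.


Sort jobs by processing time (SPT order): [2, 8, 13, 14]
Compute completion times sequentially:
  Job 1: processing = 2, completes at 2
  Job 2: processing = 8, completes at 10
  Job 3: processing = 13, completes at 23
  Job 4: processing = 14, completes at 37
Sum of completion times = 72
Average completion time = 72/4 = 18.0

18.0


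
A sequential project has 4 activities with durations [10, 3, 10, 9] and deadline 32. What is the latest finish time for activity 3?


LF(activity 3) = deadline - sum of successor durations
Successors: activities 4 through 4 with durations [9]
Sum of successor durations = 9
LF = 32 - 9 = 23

23


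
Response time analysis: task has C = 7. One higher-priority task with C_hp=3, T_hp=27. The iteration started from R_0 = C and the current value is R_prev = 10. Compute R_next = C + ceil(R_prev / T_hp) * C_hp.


R_next = C + ceil(R_prev / T_hp) * C_hp
ceil(10 / 27) = ceil(0.3704) = 1
Interference = 1 * 3 = 3
R_next = 7 + 3 = 10
R_next = R_prev, so the iteration has converged (response time = 10).

10


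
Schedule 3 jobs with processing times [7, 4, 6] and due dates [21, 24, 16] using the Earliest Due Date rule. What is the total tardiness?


Sort by due date (EDD order): [(6, 16), (7, 21), (4, 24)]
Compute completion times and tardiness:
  Job 1: p=6, d=16, C=6, tardiness=max(0,6-16)=0
  Job 2: p=7, d=21, C=13, tardiness=max(0,13-21)=0
  Job 3: p=4, d=24, C=17, tardiness=max(0,17-24)=0
Total tardiness = 0

0


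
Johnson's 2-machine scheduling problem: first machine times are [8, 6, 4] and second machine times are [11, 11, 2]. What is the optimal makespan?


Apply Johnson's rule:
  Group 1 (a <= b): [(2, 6, 11), (1, 8, 11)]
  Group 2 (a > b): [(3, 4, 2)]
Optimal job order: [2, 1, 3]
Schedule:
  Job 2: M1 done at 6, M2 done at 17
  Job 1: M1 done at 14, M2 done at 28
  Job 3: M1 done at 18, M2 done at 30
Makespan = 30

30


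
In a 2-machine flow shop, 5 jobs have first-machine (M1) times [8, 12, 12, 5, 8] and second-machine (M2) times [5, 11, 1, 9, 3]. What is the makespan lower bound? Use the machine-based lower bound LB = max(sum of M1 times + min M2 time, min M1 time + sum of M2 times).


LB1 = sum(M1 times) + min(M2 times) = 45 + 1 = 46
LB2 = min(M1 times) + sum(M2 times) = 5 + 29 = 34
Lower bound = max(LB1, LB2) = max(46, 34) = 46

46


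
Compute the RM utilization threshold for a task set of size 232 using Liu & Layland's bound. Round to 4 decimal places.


Compute 2^(1/232) = 1.0029921710
Subtract 1: 1.0029921710 - 1 = 0.0029921710
Multiply by n: 232 * 0.0029921710 = 0.6941836720
Round to 4 dp: 0.6942

0.6942


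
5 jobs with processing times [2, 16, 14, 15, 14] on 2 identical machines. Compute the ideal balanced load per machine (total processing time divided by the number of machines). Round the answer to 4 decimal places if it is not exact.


Total processing time = 2 + 16 + 14 + 15 + 14 = 61
Number of machines = 2
Ideal balanced load = 61 / 2 = 30.5

30.5


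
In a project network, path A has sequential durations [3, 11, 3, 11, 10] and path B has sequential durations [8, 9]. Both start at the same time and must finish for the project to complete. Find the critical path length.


Path A total = 3 + 11 + 3 + 11 + 10 = 38
Path B total = 8 + 9 = 17
Critical path = longest path = max(38, 17) = 38

38


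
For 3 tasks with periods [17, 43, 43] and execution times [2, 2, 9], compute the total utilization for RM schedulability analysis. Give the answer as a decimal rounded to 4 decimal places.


Compute individual utilizations (exact fractions):
  Task 1: C/T = 2/17 (approx. 0.1176)
  Task 2: C/T = 2/43 (approx. 0.0465)
  Task 3: C/T = 9/43 (approx. 0.2093)
Total utilization U = 2/17 + 2/43 + 9/43 = 273/731
Rounded to 4 decimal places: U = 0.3735
RM (Liu & Layland) bound for 3 tasks = 0.779763; compare with U = 273/731 (approx. 0.373461)
U <= bound, so schedulable by RM sufficient condition.

0.3735


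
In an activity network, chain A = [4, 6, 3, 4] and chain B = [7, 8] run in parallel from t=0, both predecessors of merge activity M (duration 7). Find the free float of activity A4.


ES(A4) = sum of predecessors on chain A = 13
EF(A4) = ES + duration = 13 + 4 = 17
Successor of A4 is M. ES(M) = max(sum(A), sum(B)) = max(17, 15) = 17
Free float = ES(successor) - EF(current) = 17 - 17 = 0

0


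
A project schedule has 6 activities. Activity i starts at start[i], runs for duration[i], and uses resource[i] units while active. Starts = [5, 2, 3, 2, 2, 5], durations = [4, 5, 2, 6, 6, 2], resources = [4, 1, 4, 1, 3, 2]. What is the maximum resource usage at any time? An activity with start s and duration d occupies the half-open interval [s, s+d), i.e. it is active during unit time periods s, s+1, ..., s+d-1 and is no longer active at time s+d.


Each activity i is active on [start_i, start_i + duration_i).
Compute total resource usage per time slot:
  t=0: active resources = [], total = 0
  t=1: active resources = [], total = 0
  t=2: active resources = [1, 1, 3], total = 5
  t=3: active resources = [1, 4, 1, 3], total = 9
  t=4: active resources = [1, 4, 1, 3], total = 9
  t=5: active resources = [4, 1, 1, 3, 2], total = 11
  t=6: active resources = [4, 1, 1, 3, 2], total = 11
  t=7: active resources = [4, 1, 3], total = 8
  t=8: active resources = [4], total = 4
Peak resource demand = 11

11


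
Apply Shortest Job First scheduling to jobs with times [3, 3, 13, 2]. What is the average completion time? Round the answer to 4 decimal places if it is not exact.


SJF order (ascending): [2, 3, 3, 13]
Completion times:
  Job 1: burst=2, C=2
  Job 2: burst=3, C=5
  Job 3: burst=3, C=8
  Job 4: burst=13, C=21
Average completion = 36/4 = 9.0

9.0


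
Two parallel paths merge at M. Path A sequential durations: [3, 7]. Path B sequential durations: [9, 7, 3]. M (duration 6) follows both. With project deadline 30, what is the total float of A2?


Forward pass: ES(A2) = sum of predecessors on chain A = 3
EF = ES + duration = 3 + 7 = 10
Backward pass: LF(M) = deadline = 30; LS(M) = 30 - 6 = 24
LF(A2) = LS(M) - sum(successors on chain A) = 24 - 0 = 24
LS = LF - duration = 24 - 7 = 17
Total float = LS - ES = 17 - 3 = 14

14


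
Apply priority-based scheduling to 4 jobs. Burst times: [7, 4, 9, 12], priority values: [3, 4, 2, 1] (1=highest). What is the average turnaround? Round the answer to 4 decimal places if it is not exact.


Sort by priority (ascending = highest first):
Order: [(1, 12), (2, 9), (3, 7), (4, 4)]
Completion times:
  Priority 1, burst=12, C=12
  Priority 2, burst=9, C=21
  Priority 3, burst=7, C=28
  Priority 4, burst=4, C=32
Average turnaround = 93/4 = 23.25

23.25


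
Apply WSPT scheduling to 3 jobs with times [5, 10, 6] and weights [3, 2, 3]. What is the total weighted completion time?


Compute p/w ratios and sort ascending (WSPT): [(5, 3), (6, 3), (10, 2)]
Compute weighted completion times:
  Job (p=5,w=3): C=5, w*C=3*5=15
  Job (p=6,w=3): C=11, w*C=3*11=33
  Job (p=10,w=2): C=21, w*C=2*21=42
Total weighted completion time = 90

90
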